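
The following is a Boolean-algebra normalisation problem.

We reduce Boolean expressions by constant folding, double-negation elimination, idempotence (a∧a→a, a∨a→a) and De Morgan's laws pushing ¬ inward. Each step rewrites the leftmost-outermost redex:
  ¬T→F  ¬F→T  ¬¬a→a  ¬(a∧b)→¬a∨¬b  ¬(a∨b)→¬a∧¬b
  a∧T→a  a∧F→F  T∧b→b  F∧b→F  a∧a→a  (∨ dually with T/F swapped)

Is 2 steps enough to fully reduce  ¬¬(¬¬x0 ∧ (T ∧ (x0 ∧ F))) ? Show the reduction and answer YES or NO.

  start: ¬¬(¬¬x0 ∧ (T ∧ (x0 ∧ F)))
  [1] ¬¬x0 ∧ (T ∧ (x0 ∧ F))
  [2] x0 ∧ (T ∧ (x0 ∧ F))

Answer: NO — after 2 steps the term is x0 ∧ (T ∧ (x0 ∧ F)), not yet normal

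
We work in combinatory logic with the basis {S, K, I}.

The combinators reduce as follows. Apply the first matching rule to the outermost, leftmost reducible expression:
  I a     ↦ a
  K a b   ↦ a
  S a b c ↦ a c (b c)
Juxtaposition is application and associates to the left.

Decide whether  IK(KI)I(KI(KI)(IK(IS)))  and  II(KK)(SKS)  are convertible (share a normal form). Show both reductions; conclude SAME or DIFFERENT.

Term A:
  start: IK(KI)I(KI(KI)(IK(IS)))
  [1] K(KI)I(KI(KI)(IK(IS)))
  [2] KI(KI(KI)(IK(IS)))
  [3] I

Term B:
  start: II(KK)(SKS)
  [1] I(KK)(SKS)
  [2] KK(SKS)
  [3] K

Answer: DIFFERENT — A ⇓ I, B ⇓ K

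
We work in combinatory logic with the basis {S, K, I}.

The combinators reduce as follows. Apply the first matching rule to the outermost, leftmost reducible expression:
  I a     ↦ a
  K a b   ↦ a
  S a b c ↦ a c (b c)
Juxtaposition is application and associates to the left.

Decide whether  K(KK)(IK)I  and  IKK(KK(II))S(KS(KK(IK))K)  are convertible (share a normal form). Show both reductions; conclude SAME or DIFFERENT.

Answer: DIFFERENT — A ⇓ K, B ⇓ S

Working:
Term A:
  start: K(KK)(IK)I
  [1] KKI
  [2] K

Term B:
  start: IKK(KK(II))S(KS(KK(IK))K)
  [1] KK(KK(II))S(KS(KK(IK))K)
  [2] KS(KS(KK(IK))K)
  [3] S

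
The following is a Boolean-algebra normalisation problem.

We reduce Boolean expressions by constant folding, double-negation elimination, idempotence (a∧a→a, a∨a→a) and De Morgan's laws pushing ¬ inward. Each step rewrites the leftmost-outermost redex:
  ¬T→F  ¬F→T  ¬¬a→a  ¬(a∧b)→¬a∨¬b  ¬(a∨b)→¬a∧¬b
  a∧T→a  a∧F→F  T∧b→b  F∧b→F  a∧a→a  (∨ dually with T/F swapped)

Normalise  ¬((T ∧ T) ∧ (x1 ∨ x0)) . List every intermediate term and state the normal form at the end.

  start: ¬((T ∧ T) ∧ (x1 ∨ x0))
  [1] ¬(T ∧ T) ∨ ¬(x1 ∨ x0)
  [2] (¬T ∨ ¬T) ∨ ¬(x1 ∨ x0)
  [3] ¬T ∨ ¬(x1 ∨ x0)
  [4] F ∨ ¬(x1 ∨ x0)
  [5] ¬(x1 ∨ x0)
  [6] ¬x1 ∧ ¬x0

Answer: normal form = ¬x1 ∧ ¬x0  (in 6 steps)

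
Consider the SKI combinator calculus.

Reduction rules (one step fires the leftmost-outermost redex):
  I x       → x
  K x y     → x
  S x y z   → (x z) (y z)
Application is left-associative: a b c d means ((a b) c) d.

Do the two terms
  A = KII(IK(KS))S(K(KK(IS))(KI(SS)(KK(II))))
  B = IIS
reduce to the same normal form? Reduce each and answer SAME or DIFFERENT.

Answer: SAME — A ⇓ S, B ⇓ S

Derivation:
Term A:
  start: KII(IK(KS))S(K(KK(IS))(KI(SS)(KK(II))))
  →1  I(IK(KS))S(K(KK(IS))(KI(SS)(KK(II))))
  →2  IK(KS)S(K(KK(IS))(KI(SS)(KK(II))))
  →3  K(KS)S(K(KK(IS))(KI(SS)(KK(II))))
  →4  KS(K(KK(IS))(KI(SS)(KK(II))))
  →5  S

Term B:
  start: IIS
  →1  IS
  →2  S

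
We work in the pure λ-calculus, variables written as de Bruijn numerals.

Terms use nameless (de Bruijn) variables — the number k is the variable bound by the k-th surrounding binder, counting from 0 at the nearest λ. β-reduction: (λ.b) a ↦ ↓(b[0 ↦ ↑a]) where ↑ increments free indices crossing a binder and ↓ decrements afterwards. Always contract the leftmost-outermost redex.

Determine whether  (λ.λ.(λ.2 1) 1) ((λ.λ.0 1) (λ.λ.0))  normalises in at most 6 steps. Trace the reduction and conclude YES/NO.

  start: (λ.λ.(λ.2 1) 1) ((λ.λ.0 1) (λ.λ.0))
  [1] λ.(λ.(λ.λ.0 1) (λ.λ.0) 1) ((λ.λ.0 1) (λ.λ.0))
  [2] λ.(λ.λ.0 1) (λ.λ.0) 0
  [3] λ.(λ.0 (λ.λ.0)) 0
  [4] λ.0 (λ.λ.0)

Answer: YES — reaches normal form λ.0 (λ.λ.0) in 4 ≤ 6 steps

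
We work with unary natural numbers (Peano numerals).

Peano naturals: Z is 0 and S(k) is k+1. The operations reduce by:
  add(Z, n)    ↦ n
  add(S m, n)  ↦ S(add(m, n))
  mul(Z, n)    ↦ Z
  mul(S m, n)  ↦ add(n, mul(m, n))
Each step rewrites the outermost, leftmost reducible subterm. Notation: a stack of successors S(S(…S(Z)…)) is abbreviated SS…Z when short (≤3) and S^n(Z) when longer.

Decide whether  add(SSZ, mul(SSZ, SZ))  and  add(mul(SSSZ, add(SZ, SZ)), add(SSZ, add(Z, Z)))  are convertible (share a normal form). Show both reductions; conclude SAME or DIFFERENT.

Answer: DIFFERENT — A ⇓ S^4(Z), B ⇓ S^8(Z)

Derivation:
Term A:
  start: add(SSZ, mul(SSZ, SZ))
  [1] S(add(SZ, mul(SSZ, SZ)))
  [2] S(S(add(Z, mul(SSZ, SZ))))
  [3] S(S(mul(SSZ, SZ)))
  [4] S(S(add(SZ, mul(SZ, SZ))))
  [5] S(S(S(add(Z, mul(SZ, SZ)))))
  [6] S(S(S(mul(SZ, SZ))))
  [7] S(S(S(add(SZ, mul(Z, SZ)))))
  [8] S(S(S(S(add(Z, mul(Z, SZ))))))
  [9] S(S(S(S(mul(Z, SZ)))))
  [10] S^4(Z)

Term B:
  start: add(mul(SSSZ, add(SZ, SZ)), add(SSZ, add(Z, Z)))
  [1] add(add(add(SZ, SZ), mul(SSZ, add(SZ, SZ))), add(SSZ, add(Z, Z)))
  [2] add(add(S(add(Z, SZ)), mul(SSZ, add(SZ, SZ))), add(SSZ, add(Z, Z)))
  [3] add(S(add(add(Z, SZ), mul(SSZ, add(SZ, SZ)))), add(SSZ, add(Z, Z)))
  [4] S(add(add(add(Z, SZ), mul(SSZ, add(SZ, SZ))), add(SSZ, add(Z, Z))))
  [5] S(add(add(SZ, mul(SSZ, add(SZ, SZ))), add(SSZ, add(Z, Z))))
  [6] S(add(S(add(Z, mul(SSZ, add(SZ, SZ)))), add(SSZ, add(Z, Z))))
  [7] S(S(add(add(Z, mul(SSZ, add(SZ, SZ))), add(SSZ, add(Z, Z)))))
  [8] S(S(add(mul(SSZ, add(SZ, SZ)), add(SSZ, add(Z, Z)))))
  [9] S(S(add(add(add(SZ, SZ), mul(SZ, add(SZ, SZ))), add(SSZ, add(Z, Z)))))
  [10] S(S(add(add(S(add(Z, SZ)), mul(SZ, add(SZ, SZ))), add(SSZ, add(Z, Z)))))
  [11] S(S(add(S(add(add(Z, SZ), mul(SZ, add(SZ, SZ)))), add(SSZ, add(Z, Z)))))
  [12] S(S(S(add(add(add(Z, SZ), mul(SZ, add(SZ, SZ))), add(SSZ, add(Z, Z))))))
  [13] S(S(S(add(add(SZ, mul(SZ, add(SZ, SZ))), add(SSZ, add(Z, Z))))))
  [14] S(S(S(add(S(add(Z, mul(SZ, add(SZ, SZ)))), add(SSZ, add(Z, Z))))))
  [15] S(S(S(S(add(add(Z, mul(SZ, add(SZ, SZ))), add(SSZ, add(Z, Z)))))))
  [16] S(S(S(S(add(mul(SZ, add(SZ, SZ)), add(SSZ, add(Z, Z)))))))
  [17] S(S(S(S(add(add(add(SZ, SZ), mul(Z, add(SZ, SZ))), add(SSZ, add(Z, Z)))))))
  [18] S(S(S(S(add(add(S(add(Z, SZ)), mul(Z, add(SZ, SZ))), add(SSZ, add(Z, Z)))))))
  [19] S(S(S(S(add(S(add(add(Z, SZ), mul(Z, add(SZ, SZ)))), add(SSZ, add(Z, Z)))))))
  [20] S(S(S(S(S(add(add(add(Z, SZ), mul(Z, add(SZ, SZ))), add(SSZ, add(Z, Z))))))))
  [21] S(S(S(S(S(add(add(SZ, mul(Z, add(SZ, SZ))), add(SSZ, add(Z, Z))))))))
  [22] S(S(S(S(S(add(S(add(Z, mul(Z, add(SZ, SZ)))), add(SSZ, add(Z, Z))))))))
  [23] S(S(S(S(S(S(add(add(Z, mul(Z, add(SZ, SZ))), add(SSZ, add(Z, Z)))))))))
  [24] S(S(S(S(S(S(add(mul(Z, add(SZ, SZ)), add(SSZ, add(Z, Z)))))))))
  [25] S(S(S(S(S(S(add(Z, add(SSZ, add(Z, Z)))))))))
  [26] S(S(S(S(S(S(add(SSZ, add(Z, Z))))))))
  [27] S(S(S(S(S(S(S(add(SZ, add(Z, Z)))))))))
  [28] S(S(S(S(S(S(S(S(add(Z, add(Z, Z))))))))))
  [29] S(S(S(S(S(S(S(S(add(Z, Z)))))))))
  [30] S^8(Z)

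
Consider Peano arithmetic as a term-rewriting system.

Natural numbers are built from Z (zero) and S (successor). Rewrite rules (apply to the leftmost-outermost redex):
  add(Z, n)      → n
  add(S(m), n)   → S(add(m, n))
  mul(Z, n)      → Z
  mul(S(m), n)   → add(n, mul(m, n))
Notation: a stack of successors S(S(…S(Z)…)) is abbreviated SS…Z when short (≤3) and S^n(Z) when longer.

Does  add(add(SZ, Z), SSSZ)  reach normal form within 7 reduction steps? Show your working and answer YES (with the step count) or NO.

Answer: YES — reaches normal form S^4(Z) in 4 ≤ 7 steps

Reduction:
  start: add(add(SZ, Z), SSSZ)
  →1  add(S(add(Z, Z)), SSSZ)
  →2  S(add(add(Z, Z), SSSZ))
  →3  S(add(Z, SSSZ))
  →4  S^4(Z)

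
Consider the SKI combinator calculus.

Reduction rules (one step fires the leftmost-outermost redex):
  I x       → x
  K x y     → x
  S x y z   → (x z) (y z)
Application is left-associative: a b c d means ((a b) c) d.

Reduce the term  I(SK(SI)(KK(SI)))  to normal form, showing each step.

Answer: normal form = K  (in 4 steps)

Derivation:
  start: I(SK(SI)(KK(SI)))
  step 1: SK(SI)(KK(SI))
  step 2: K(KK(SI))(SI(KK(SI)))
  step 3: KK(SI)
  step 4: K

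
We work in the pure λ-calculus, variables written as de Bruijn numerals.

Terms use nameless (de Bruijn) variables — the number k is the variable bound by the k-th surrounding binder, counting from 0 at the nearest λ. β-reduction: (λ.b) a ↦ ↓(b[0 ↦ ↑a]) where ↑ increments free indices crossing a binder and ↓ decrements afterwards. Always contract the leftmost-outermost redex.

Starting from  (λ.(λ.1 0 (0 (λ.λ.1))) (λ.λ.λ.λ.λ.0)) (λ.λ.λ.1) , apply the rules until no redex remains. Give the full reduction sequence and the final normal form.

  start: (λ.(λ.1 0 (0 (λ.λ.1))) (λ.λ.λ.λ.λ.0)) (λ.λ.λ.1)
  [1] (λ.(λ.λ.λ.1) 0 (0 (λ.λ.1))) (λ.λ.λ.λ.λ.0)
  [2] (λ.λ.λ.1) (λ.λ.λ.λ.λ.0) ((λ.λ.λ.λ.λ.0) (λ.λ.1))
  [3] (λ.λ.1) ((λ.λ.λ.λ.λ.0) (λ.λ.1))
  [4] λ.(λ.λ.λ.λ.λ.0) (λ.λ.1)
  [5] λ.λ.λ.λ.λ.0

Answer: normal form = λ.λ.λ.λ.λ.0  (in 5 steps)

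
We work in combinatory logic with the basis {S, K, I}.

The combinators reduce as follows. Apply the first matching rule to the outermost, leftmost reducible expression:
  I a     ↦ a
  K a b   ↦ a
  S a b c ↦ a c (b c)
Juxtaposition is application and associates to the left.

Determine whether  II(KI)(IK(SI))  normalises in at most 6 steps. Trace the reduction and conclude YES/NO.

Answer: YES — reaches normal form I in 3 ≤ 6 steps

Working:
  start: II(KI)(IK(SI))
  →1  I(KI)(IK(SI))
  →2  KI(IK(SI))
  →3  I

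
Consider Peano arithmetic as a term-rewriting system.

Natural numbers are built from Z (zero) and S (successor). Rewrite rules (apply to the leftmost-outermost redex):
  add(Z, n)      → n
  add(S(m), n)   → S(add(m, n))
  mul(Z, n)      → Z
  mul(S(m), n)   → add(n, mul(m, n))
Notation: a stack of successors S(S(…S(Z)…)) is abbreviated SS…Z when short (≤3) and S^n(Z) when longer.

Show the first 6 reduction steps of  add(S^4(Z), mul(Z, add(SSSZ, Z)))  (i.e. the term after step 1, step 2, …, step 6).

  start: add(S^4(Z), mul(Z, add(SSSZ, Z)))
  step 1: S(add(SSSZ, mul(Z, add(SSSZ, Z))))
  step 2: S(S(add(SSZ, mul(Z, add(SSSZ, Z)))))
  step 3: S(S(S(add(SZ, mul(Z, add(SSSZ, Z))))))
  step 4: S(S(S(S(add(Z, mul(Z, add(SSSZ, Z)))))))
  step 5: S(S(S(S(mul(Z, add(SSSZ, Z))))))
  step 6: S^4(Z)

Answer: after 6 steps: S^4(Z)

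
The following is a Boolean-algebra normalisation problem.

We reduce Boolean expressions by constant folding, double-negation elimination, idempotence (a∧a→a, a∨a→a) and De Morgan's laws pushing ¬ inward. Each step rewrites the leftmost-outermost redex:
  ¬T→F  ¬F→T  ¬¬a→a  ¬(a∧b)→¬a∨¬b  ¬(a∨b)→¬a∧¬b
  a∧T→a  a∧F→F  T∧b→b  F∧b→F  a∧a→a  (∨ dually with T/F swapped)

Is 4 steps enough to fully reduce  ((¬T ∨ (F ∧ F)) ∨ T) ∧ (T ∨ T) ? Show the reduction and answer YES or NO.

  start: ((¬T ∨ (F ∧ F)) ∨ T) ∧ (T ∨ T)
  step 1: T ∧ (T ∨ T)
  step 2: T ∨ T
  step 3: T

Answer: YES — reaches normal form T in 3 ≤ 4 steps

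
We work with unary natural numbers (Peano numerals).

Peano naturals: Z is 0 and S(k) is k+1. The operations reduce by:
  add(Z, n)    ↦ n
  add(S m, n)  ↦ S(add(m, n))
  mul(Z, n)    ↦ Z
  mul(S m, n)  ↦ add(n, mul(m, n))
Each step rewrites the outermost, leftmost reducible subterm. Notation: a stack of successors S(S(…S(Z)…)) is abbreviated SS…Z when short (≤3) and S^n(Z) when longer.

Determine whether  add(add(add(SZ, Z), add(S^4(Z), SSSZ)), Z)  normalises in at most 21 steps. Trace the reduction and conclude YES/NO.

  start: add(add(add(SZ, Z), add(S^4(Z), SSSZ)), Z)
  [1] add(add(S(add(Z, Z)), add(S^4(Z), SSSZ)), Z)
  [2] add(S(add(add(Z, Z), add(S^4(Z), SSSZ))), Z)
  [3] S(add(add(add(Z, Z), add(S^4(Z), SSSZ)), Z))
  [4] S(add(add(Z, add(S^4(Z), SSSZ)), Z))
  [5] S(add(add(S^4(Z), SSSZ), Z))
  [6] S(add(S(add(SSSZ, SSSZ)), Z))
  [7] S(S(add(add(SSSZ, SSSZ), Z)))
  [8] S(S(add(S(add(SSZ, SSSZ)), Z)))
  [9] S(S(S(add(add(SSZ, SSSZ), Z))))
  [10] S(S(S(add(S(add(SZ, SSSZ)), Z))))
  [11] S(S(S(S(add(add(SZ, SSSZ), Z)))))
  [12] S(S(S(S(add(S(add(Z, SSSZ)), Z)))))
  [13] S(S(S(S(S(add(add(Z, SSSZ), Z))))))
  [14] S(S(S(S(S(add(SSSZ, Z))))))
  [15] S(S(S(S(S(S(add(SSZ, Z)))))))
  [16] S(S(S(S(S(S(S(add(SZ, Z))))))))
  [17] S(S(S(S(S(S(S(S(add(Z, Z)))))))))
  [18] S^8(Z)

Answer: YES — reaches normal form S^8(Z) in 18 ≤ 21 steps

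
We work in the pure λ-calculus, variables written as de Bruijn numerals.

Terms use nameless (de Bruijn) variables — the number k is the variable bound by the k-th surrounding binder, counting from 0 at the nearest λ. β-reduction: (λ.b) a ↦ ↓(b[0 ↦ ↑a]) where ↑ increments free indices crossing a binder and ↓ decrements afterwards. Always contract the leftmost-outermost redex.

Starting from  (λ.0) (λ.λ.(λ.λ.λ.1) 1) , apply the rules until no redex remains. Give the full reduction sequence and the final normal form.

  start: (λ.0) (λ.λ.(λ.λ.λ.1) 1)
  step 1: λ.λ.(λ.λ.λ.1) 1
  step 2: λ.λ.λ.λ.1

Answer: normal form = λ.λ.λ.λ.1  (in 2 steps)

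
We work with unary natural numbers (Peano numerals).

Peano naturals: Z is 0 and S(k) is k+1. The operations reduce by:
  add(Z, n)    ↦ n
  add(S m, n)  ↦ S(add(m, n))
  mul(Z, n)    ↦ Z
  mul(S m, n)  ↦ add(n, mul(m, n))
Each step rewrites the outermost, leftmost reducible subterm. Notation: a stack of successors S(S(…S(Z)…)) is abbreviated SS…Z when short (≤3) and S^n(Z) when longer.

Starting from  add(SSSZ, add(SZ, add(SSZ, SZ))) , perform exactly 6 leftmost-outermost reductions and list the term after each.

Answer: after 6 steps: S(S(S(S(add(SSZ, SZ)))))

Working:
  start: add(SSSZ, add(SZ, add(SSZ, SZ)))
  [1] S(add(SSZ, add(SZ, add(SSZ, SZ))))
  [2] S(S(add(SZ, add(SZ, add(SSZ, SZ)))))
  [3] S(S(S(add(Z, add(SZ, add(SSZ, SZ))))))
  [4] S(S(S(add(SZ, add(SSZ, SZ)))))
  [5] S(S(S(S(add(Z, add(SSZ, SZ))))))
  [6] S(S(S(S(add(SSZ, SZ)))))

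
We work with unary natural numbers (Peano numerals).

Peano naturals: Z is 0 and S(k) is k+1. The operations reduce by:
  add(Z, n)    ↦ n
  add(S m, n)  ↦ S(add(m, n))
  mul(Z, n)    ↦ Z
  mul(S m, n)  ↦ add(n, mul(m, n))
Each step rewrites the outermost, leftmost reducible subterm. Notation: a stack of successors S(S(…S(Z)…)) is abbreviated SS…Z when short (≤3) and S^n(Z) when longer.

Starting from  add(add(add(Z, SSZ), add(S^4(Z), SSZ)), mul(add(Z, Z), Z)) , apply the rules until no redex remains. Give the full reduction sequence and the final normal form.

  start: add(add(add(Z, SSZ), add(S^4(Z), SSZ)), mul(add(Z, Z), Z))
  [1] add(add(SSZ, add(S^4(Z), SSZ)), mul(add(Z, Z), Z))
  [2] add(S(add(SZ, add(S^4(Z), SSZ))), mul(add(Z, Z), Z))
  [3] S(add(add(SZ, add(S^4(Z), SSZ)), mul(add(Z, Z), Z)))
  [4] S(add(S(add(Z, add(S^4(Z), SSZ))), mul(add(Z, Z), Z)))
  [5] S(S(add(add(Z, add(S^4(Z), SSZ)), mul(add(Z, Z), Z))))
  [6] S(S(add(add(S^4(Z), SSZ), mul(add(Z, Z), Z))))
  [7] S(S(add(S(add(SSSZ, SSZ)), mul(add(Z, Z), Z))))
  [8] S(S(S(add(add(SSSZ, SSZ), mul(add(Z, Z), Z)))))
  [9] S(S(S(add(S(add(SSZ, SSZ)), mul(add(Z, Z), Z)))))
  [10] S(S(S(S(add(add(SSZ, SSZ), mul(add(Z, Z), Z))))))
  [11] S(S(S(S(add(S(add(SZ, SSZ)), mul(add(Z, Z), Z))))))
  [12] S(S(S(S(S(add(add(SZ, SSZ), mul(add(Z, Z), Z)))))))
  [13] S(S(S(S(S(add(S(add(Z, SSZ)), mul(add(Z, Z), Z)))))))
  [14] S(S(S(S(S(S(add(add(Z, SSZ), mul(add(Z, Z), Z))))))))
  [15] S(S(S(S(S(S(add(SSZ, mul(add(Z, Z), Z))))))))
  [16] S(S(S(S(S(S(S(add(SZ, mul(add(Z, Z), Z)))))))))
  [17] S(S(S(S(S(S(S(S(add(Z, mul(add(Z, Z), Z))))))))))
  [18] S(S(S(S(S(S(S(S(mul(add(Z, Z), Z)))))))))
  [19] S(S(S(S(S(S(S(S(mul(Z, Z)))))))))
  [20] S^8(Z)

Answer: normal form = S^8(Z)  (in 20 steps)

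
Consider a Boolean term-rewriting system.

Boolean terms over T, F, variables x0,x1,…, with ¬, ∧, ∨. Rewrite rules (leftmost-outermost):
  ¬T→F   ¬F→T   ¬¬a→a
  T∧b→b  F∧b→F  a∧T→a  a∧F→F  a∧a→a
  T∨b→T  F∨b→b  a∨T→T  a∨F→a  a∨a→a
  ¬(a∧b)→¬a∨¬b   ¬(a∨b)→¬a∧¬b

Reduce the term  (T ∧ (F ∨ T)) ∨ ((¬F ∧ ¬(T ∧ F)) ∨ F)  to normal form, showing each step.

  start: (T ∧ (F ∨ T)) ∨ ((¬F ∧ ¬(T ∧ F)) ∨ F)
  [1] (F ∨ T) ∨ ((¬F ∧ ¬(T ∧ F)) ∨ F)
  [2] T ∨ ((¬F ∧ ¬(T ∧ F)) ∨ F)
  [3] T

Answer: normal form = T  (in 3 steps)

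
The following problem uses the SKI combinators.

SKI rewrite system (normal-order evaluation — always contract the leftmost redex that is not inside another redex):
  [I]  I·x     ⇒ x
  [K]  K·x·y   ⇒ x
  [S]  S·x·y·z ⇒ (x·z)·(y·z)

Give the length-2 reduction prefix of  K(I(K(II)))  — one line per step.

Answer: after 2 steps: K(KI)

Working:
  start: K(I(K(II)))
  [1] K(K(II))
  [2] K(KI)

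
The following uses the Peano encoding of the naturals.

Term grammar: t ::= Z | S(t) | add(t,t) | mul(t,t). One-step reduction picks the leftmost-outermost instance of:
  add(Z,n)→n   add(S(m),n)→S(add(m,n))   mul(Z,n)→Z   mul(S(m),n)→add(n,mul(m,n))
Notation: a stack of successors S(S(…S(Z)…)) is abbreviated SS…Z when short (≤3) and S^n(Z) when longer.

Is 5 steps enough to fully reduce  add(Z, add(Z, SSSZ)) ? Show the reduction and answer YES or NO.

  start: add(Z, add(Z, SSSZ))
  step 1: add(Z, SSSZ)
  step 2: SSSZ

Answer: YES — reaches normal form SSSZ in 2 ≤ 5 steps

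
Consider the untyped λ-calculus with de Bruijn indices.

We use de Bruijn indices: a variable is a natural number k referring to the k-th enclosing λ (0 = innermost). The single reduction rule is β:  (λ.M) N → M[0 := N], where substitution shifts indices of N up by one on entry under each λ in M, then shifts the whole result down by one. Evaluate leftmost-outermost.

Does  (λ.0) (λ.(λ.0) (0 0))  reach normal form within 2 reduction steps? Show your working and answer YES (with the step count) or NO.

  start: (λ.0) (λ.(λ.0) (0 0))
  →1  λ.(λ.0) (0 0)
  →2  λ.0 0

Answer: YES — reaches normal form λ.0 0 in 2 ≤ 2 steps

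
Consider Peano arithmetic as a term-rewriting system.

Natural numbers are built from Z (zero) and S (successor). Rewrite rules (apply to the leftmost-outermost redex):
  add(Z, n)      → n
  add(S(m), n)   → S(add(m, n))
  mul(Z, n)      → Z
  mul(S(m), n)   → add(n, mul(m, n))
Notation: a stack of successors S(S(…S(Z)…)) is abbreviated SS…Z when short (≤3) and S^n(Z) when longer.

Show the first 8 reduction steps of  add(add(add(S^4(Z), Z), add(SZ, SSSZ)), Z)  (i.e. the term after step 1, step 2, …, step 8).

Answer: after 8 steps: S(S(add(S(add(add(SZ, Z), add(SZ, SSSZ))), Z)))

Reduction:
  start: add(add(add(S^4(Z), Z), add(SZ, SSSZ)), Z)
  step 1: add(add(S(add(SSSZ, Z)), add(SZ, SSSZ)), Z)
  step 2: add(S(add(add(SSSZ, Z), add(SZ, SSSZ))), Z)
  step 3: S(add(add(add(SSSZ, Z), add(SZ, SSSZ)), Z))
  step 4: S(add(add(S(add(SSZ, Z)), add(SZ, SSSZ)), Z))
  step 5: S(add(S(add(add(SSZ, Z), add(SZ, SSSZ))), Z))
  step 6: S(S(add(add(add(SSZ, Z), add(SZ, SSSZ)), Z)))
  step 7: S(S(add(add(S(add(SZ, Z)), add(SZ, SSSZ)), Z)))
  step 8: S(S(add(S(add(add(SZ, Z), add(SZ, SSSZ))), Z)))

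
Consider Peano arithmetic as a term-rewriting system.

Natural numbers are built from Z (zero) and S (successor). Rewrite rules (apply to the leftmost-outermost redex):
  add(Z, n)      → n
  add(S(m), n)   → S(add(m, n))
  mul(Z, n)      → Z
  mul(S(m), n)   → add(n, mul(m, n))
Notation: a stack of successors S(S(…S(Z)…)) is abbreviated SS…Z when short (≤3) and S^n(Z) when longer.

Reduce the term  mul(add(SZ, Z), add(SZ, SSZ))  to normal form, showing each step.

  start: mul(add(SZ, Z), add(SZ, SSZ))
  [1] mul(S(add(Z, Z)), add(SZ, SSZ))
  [2] add(add(SZ, SSZ), mul(add(Z, Z), add(SZ, SSZ)))
  [3] add(S(add(Z, SSZ)), mul(add(Z, Z), add(SZ, SSZ)))
  [4] S(add(add(Z, SSZ), mul(add(Z, Z), add(SZ, SSZ))))
  [5] S(add(SSZ, mul(add(Z, Z), add(SZ, SSZ))))
  [6] S(S(add(SZ, mul(add(Z, Z), add(SZ, SSZ)))))
  [7] S(S(S(add(Z, mul(add(Z, Z), add(SZ, SSZ))))))
  [8] S(S(S(mul(add(Z, Z), add(SZ, SSZ)))))
  [9] S(S(S(mul(Z, add(SZ, SSZ)))))
  [10] SSSZ

Answer: normal form = SSSZ  (in 10 steps)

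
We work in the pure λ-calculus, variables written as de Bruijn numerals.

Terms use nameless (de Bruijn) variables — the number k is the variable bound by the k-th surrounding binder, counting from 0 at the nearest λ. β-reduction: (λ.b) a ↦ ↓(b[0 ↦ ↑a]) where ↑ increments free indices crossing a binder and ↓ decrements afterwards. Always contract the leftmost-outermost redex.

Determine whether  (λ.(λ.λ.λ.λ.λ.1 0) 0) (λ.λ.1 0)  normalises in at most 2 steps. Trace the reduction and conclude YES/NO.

  start: (λ.(λ.λ.λ.λ.λ.1 0) 0) (λ.λ.1 0)
  [1] (λ.λ.λ.λ.λ.1 0) (λ.λ.1 0)
  [2] λ.λ.λ.λ.1 0

Answer: YES — reaches normal form λ.λ.λ.λ.1 0 in 2 ≤ 2 steps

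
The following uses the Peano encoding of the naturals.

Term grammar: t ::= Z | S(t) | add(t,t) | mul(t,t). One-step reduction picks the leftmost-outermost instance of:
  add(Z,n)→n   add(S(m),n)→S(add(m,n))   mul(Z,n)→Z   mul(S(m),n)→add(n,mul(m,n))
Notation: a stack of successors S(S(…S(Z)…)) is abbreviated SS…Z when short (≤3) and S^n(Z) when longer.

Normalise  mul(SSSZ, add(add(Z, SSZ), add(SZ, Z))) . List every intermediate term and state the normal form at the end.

  start: mul(SSSZ, add(add(Z, SSZ), add(SZ, Z)))
  step 1: add(add(add(Z, SSZ), add(SZ, Z)), mul(SSZ, add(add(Z, SSZ), add(SZ, Z))))
  step 2: add(add(SSZ, add(SZ, Z)), mul(SSZ, add(add(Z, SSZ), add(SZ, Z))))
  step 3: add(S(add(SZ, add(SZ, Z))), mul(SSZ, add(add(Z, SSZ), add(SZ, Z))))
  step 4: S(add(add(SZ, add(SZ, Z)), mul(SSZ, add(add(Z, SSZ), add(SZ, Z)))))
  step 5: S(add(S(add(Z, add(SZ, Z))), mul(SSZ, add(add(Z, SSZ), add(SZ, Z)))))
  step 6: S(S(add(add(Z, add(SZ, Z)), mul(SSZ, add(add(Z, SSZ), add(SZ, Z))))))
  step 7: S(S(add(add(SZ, Z), mul(SSZ, add(add(Z, SSZ), add(SZ, Z))))))
  step 8: S(S(add(S(add(Z, Z)), mul(SSZ, add(add(Z, SSZ), add(SZ, Z))))))
  step 9: S(S(S(add(add(Z, Z), mul(SSZ, add(add(Z, SSZ), add(SZ, Z)))))))
  step 10: S(S(S(add(Z, mul(SSZ, add(add(Z, SSZ), add(SZ, Z)))))))
  step 11: S(S(S(mul(SSZ, add(add(Z, SSZ), add(SZ, Z))))))
  step 12: S(S(S(add(add(add(Z, SSZ), add(SZ, Z)), mul(SZ, add(add(Z, SSZ), add(SZ, Z)))))))
  step 13: S(S(S(add(add(SSZ, add(SZ, Z)), mul(SZ, add(add(Z, SSZ), add(SZ, Z)))))))
  step 14: S(S(S(add(S(add(SZ, add(SZ, Z))), mul(SZ, add(add(Z, SSZ), add(SZ, Z)))))))
  step 15: S(S(S(S(add(add(SZ, add(SZ, Z)), mul(SZ, add(add(Z, SSZ), add(SZ, Z))))))))
  step 16: S(S(S(S(add(S(add(Z, add(SZ, Z))), mul(SZ, add(add(Z, SSZ), add(SZ, Z))))))))
  step 17: S(S(S(S(S(add(add(Z, add(SZ, Z)), mul(SZ, add(add(Z, SSZ), add(SZ, Z)))))))))
  step 18: S(S(S(S(S(add(add(SZ, Z), mul(SZ, add(add(Z, SSZ), add(SZ, Z)))))))))
  step 19: S(S(S(S(S(add(S(add(Z, Z)), mul(SZ, add(add(Z, SSZ), add(SZ, Z)))))))))
  step 20: S(S(S(S(S(S(add(add(Z, Z), mul(SZ, add(add(Z, SSZ), add(SZ, Z))))))))))
  step 21: S(S(S(S(S(S(add(Z, mul(SZ, add(add(Z, SSZ), add(SZ, Z))))))))))
  step 22: S(S(S(S(S(S(mul(SZ, add(add(Z, SSZ), add(SZ, Z)))))))))
  step 23: S(S(S(S(S(S(add(add(add(Z, SSZ), add(SZ, Z)), mul(Z, add(add(Z, SSZ), add(SZ, Z))))))))))
  step 24: S(S(S(S(S(S(add(add(SSZ, add(SZ, Z)), mul(Z, add(add(Z, SSZ), add(SZ, Z))))))))))
  step 25: S(S(S(S(S(S(add(S(add(SZ, add(SZ, Z))), mul(Z, add(add(Z, SSZ), add(SZ, Z))))))))))
  step 26: S(S(S(S(S(S(S(add(add(SZ, add(SZ, Z)), mul(Z, add(add(Z, SSZ), add(SZ, Z)))))))))))
  step 27: S(S(S(S(S(S(S(add(S(add(Z, add(SZ, Z))), mul(Z, add(add(Z, SSZ), add(SZ, Z)))))))))))
  step 28: S(S(S(S(S(S(S(S(add(add(Z, add(SZ, Z)), mul(Z, add(add(Z, SSZ), add(SZ, Z))))))))))))
  step 29: S(S(S(S(S(S(S(S(add(add(SZ, Z), mul(Z, add(add(Z, SSZ), add(SZ, Z))))))))))))
  step 30: S(S(S(S(S(S(S(S(add(S(add(Z, Z)), mul(Z, add(add(Z, SSZ), add(SZ, Z))))))))))))
  step 31: S(S(S(S(S(S(S(S(S(add(add(Z, Z), mul(Z, add(add(Z, SSZ), add(SZ, Z)))))))))))))
  step 32: S(S(S(S(S(S(S(S(S(add(Z, mul(Z, add(add(Z, SSZ), add(SZ, Z)))))))))))))
  step 33: S(S(S(S(S(S(S(S(S(mul(Z, add(add(Z, SSZ), add(SZ, Z))))))))))))
  step 34: S^9(Z)

Answer: normal form = S^9(Z)  (in 34 steps)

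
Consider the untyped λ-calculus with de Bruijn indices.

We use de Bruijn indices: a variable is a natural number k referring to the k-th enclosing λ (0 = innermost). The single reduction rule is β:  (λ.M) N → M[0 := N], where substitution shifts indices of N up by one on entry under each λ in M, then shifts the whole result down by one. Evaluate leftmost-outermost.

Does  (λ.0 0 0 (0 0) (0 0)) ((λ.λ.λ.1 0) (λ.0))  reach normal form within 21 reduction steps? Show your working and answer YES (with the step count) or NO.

  start: (λ.0 0 0 (0 0) (0 0)) ((λ.λ.λ.1 0) (λ.0))
  [1] (λ.λ.λ.1 0) (λ.0) ((λ.λ.λ.1 0) (λ.0)) ((λ.λ.λ.1 0) (λ.0)) ((λ.λ.λ.1 0) (λ.0) ((λ.λ.λ.1 0) (λ.0))) ((λ.λ.λ.1 0) (λ.0) ((λ.λ.λ.1 0) (λ.0)))
  [2] (λ.λ.1 0) ((λ.λ.λ.1 0) (λ.0)) ((λ.λ.λ.1 0) (λ.0)) ((λ.λ.λ.1 0) (λ.0) ((λ.λ.λ.1 0) (λ.0))) ((λ.λ.λ.1 0) (λ.0) ((λ.λ.λ.1 0) (λ.0)))
  [3] (λ.(λ.λ.λ.1 0) (λ.0) 0) ((λ.λ.λ.1 0) (λ.0)) ((λ.λ.λ.1 0) (λ.0) ((λ.λ.λ.1 0) (λ.0))) ((λ.λ.λ.1 0) (λ.0) ((λ.λ.λ.1 0) (λ.0)))
  [4] (λ.λ.λ.1 0) (λ.0) ((λ.λ.λ.1 0) (λ.0)) ((λ.λ.λ.1 0) (λ.0) ((λ.λ.λ.1 0) (λ.0))) ((λ.λ.λ.1 0) (λ.0) ((λ.λ.λ.1 0) (λ.0)))
  [5] (λ.λ.1 0) ((λ.λ.λ.1 0) (λ.0)) ((λ.λ.λ.1 0) (λ.0) ((λ.λ.λ.1 0) (λ.0))) ((λ.λ.λ.1 0) (λ.0) ((λ.λ.λ.1 0) (λ.0)))
  [6] (λ.(λ.λ.λ.1 0) (λ.0) 0) ((λ.λ.λ.1 0) (λ.0) ((λ.λ.λ.1 0) (λ.0))) ((λ.λ.λ.1 0) (λ.0) ((λ.λ.λ.1 0) (λ.0)))
  [7] (λ.λ.λ.1 0) (λ.0) ((λ.λ.λ.1 0) (λ.0) ((λ.λ.λ.1 0) (λ.0))) ((λ.λ.λ.1 0) (λ.0) ((λ.λ.λ.1 0) (λ.0)))
  [8] (λ.λ.1 0) ((λ.λ.λ.1 0) (λ.0) ((λ.λ.λ.1 0) (λ.0))) ((λ.λ.λ.1 0) (λ.0) ((λ.λ.λ.1 0) (λ.0)))
  [9] (λ.(λ.λ.λ.1 0) (λ.0) ((λ.λ.λ.1 0) (λ.0)) 0) ((λ.λ.λ.1 0) (λ.0) ((λ.λ.λ.1 0) (λ.0)))
  [10] (λ.λ.λ.1 0) (λ.0) ((λ.λ.λ.1 0) (λ.0)) ((λ.λ.λ.1 0) (λ.0) ((λ.λ.λ.1 0) (λ.0)))
  [11] (λ.λ.1 0) ((λ.λ.λ.1 0) (λ.0)) ((λ.λ.λ.1 0) (λ.0) ((λ.λ.λ.1 0) (λ.0)))
  [12] (λ.(λ.λ.λ.1 0) (λ.0) 0) ((λ.λ.λ.1 0) (λ.0) ((λ.λ.λ.1 0) (λ.0)))
  [13] (λ.λ.λ.1 0) (λ.0) ((λ.λ.λ.1 0) (λ.0) ((λ.λ.λ.1 0) (λ.0)))
  [14] (λ.λ.1 0) ((λ.λ.λ.1 0) (λ.0) ((λ.λ.λ.1 0) (λ.0)))
  [15] λ.(λ.λ.λ.1 0) (λ.0) ((λ.λ.λ.1 0) (λ.0)) 0
  [16] λ.(λ.λ.1 0) ((λ.λ.λ.1 0) (λ.0)) 0
  [17] λ.(λ.(λ.λ.λ.1 0) (λ.0) 0) 0
  [18] λ.(λ.λ.λ.1 0) (λ.0) 0
  [19] λ.(λ.λ.1 0) 0
  [20] λ.λ.1 0

Answer: YES — reaches normal form λ.λ.1 0 in 20 ≤ 21 steps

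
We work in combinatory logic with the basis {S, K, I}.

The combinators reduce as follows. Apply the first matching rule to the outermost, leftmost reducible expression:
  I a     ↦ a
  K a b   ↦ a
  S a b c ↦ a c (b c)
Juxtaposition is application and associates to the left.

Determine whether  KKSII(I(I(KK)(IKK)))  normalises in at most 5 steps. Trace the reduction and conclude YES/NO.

  start: KKSII(I(I(KK)(IKK)))
  [1] KII(I(I(KK)(IKK)))
  [2] I(I(I(KK)(IKK)))
  [3] I(I(KK)(IKK))
  [4] I(KK)(IKK)
  [5] KK(IKK)

Answer: NO — after 5 steps the term is KK(IKK), not yet normal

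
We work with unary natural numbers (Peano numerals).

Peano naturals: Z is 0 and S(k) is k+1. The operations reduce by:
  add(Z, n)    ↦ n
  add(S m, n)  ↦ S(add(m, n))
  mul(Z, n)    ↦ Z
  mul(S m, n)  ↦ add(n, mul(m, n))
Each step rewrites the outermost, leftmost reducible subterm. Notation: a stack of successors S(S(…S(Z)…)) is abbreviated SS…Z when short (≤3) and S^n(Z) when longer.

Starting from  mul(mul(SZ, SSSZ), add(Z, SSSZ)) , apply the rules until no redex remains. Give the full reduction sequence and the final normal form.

  start: mul(mul(SZ, SSSZ), add(Z, SSSZ))
  step 1: mul(add(SSSZ, mul(Z, SSSZ)), add(Z, SSSZ))
  step 2: mul(S(add(SSZ, mul(Z, SSSZ))), add(Z, SSSZ))
  step 3: add(add(Z, SSSZ), mul(add(SSZ, mul(Z, SSSZ)), add(Z, SSSZ)))
  step 4: add(SSSZ, mul(add(SSZ, mul(Z, SSSZ)), add(Z, SSSZ)))
  step 5: S(add(SSZ, mul(add(SSZ, mul(Z, SSSZ)), add(Z, SSSZ))))
  step 6: S(S(add(SZ, mul(add(SSZ, mul(Z, SSSZ)), add(Z, SSSZ)))))
  step 7: S(S(S(add(Z, mul(add(SSZ, mul(Z, SSSZ)), add(Z, SSSZ))))))
  step 8: S(S(S(mul(add(SSZ, mul(Z, SSSZ)), add(Z, SSSZ)))))
  step 9: S(S(S(mul(S(add(SZ, mul(Z, SSSZ))), add(Z, SSSZ)))))
  step 10: S(S(S(add(add(Z, SSSZ), mul(add(SZ, mul(Z, SSSZ)), add(Z, SSSZ))))))
  step 11: S(S(S(add(SSSZ, mul(add(SZ, mul(Z, SSSZ)), add(Z, SSSZ))))))
  step 12: S(S(S(S(add(SSZ, mul(add(SZ, mul(Z, SSSZ)), add(Z, SSSZ)))))))
  step 13: S(S(S(S(S(add(SZ, mul(add(SZ, mul(Z, SSSZ)), add(Z, SSSZ))))))))
  step 14: S(S(S(S(S(S(add(Z, mul(add(SZ, mul(Z, SSSZ)), add(Z, SSSZ)))))))))
  step 15: S(S(S(S(S(S(mul(add(SZ, mul(Z, SSSZ)), add(Z, SSSZ))))))))
  step 16: S(S(S(S(S(S(mul(S(add(Z, mul(Z, SSSZ))), add(Z, SSSZ))))))))
  step 17: S(S(S(S(S(S(add(add(Z, SSSZ), mul(add(Z, mul(Z, SSSZ)), add(Z, SSSZ)))))))))
  step 18: S(S(S(S(S(S(add(SSSZ, mul(add(Z, mul(Z, SSSZ)), add(Z, SSSZ)))))))))
  step 19: S(S(S(S(S(S(S(add(SSZ, mul(add(Z, mul(Z, SSSZ)), add(Z, SSSZ))))))))))
  step 20: S(S(S(S(S(S(S(S(add(SZ, mul(add(Z, mul(Z, SSSZ)), add(Z, SSSZ)))))))))))
  step 21: S(S(S(S(S(S(S(S(S(add(Z, mul(add(Z, mul(Z, SSSZ)), add(Z, SSSZ))))))))))))
  step 22: S(S(S(S(S(S(S(S(S(mul(add(Z, mul(Z, SSSZ)), add(Z, SSSZ)))))))))))
  step 23: S(S(S(S(S(S(S(S(S(mul(mul(Z, SSSZ), add(Z, SSSZ)))))))))))
  step 24: S(S(S(S(S(S(S(S(S(mul(Z, add(Z, SSSZ)))))))))))
  step 25: S^9(Z)

Answer: normal form = S^9(Z)  (in 25 steps)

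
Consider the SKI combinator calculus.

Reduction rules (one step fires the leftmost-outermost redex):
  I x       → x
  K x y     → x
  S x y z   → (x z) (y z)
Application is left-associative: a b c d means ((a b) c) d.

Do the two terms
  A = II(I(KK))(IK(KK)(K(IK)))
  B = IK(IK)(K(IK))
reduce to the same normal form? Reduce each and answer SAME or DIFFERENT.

Term A:
  start: II(I(KK))(IK(KK)(K(IK)))
  step 1: I(I(KK))(IK(KK)(K(IK)))
  step 2: I(KK)(IK(KK)(K(IK)))
  step 3: KK(IK(KK)(K(IK)))
  step 4: K

Term B:
  start: IK(IK)(K(IK))
  step 1: K(IK)(K(IK))
  step 2: IK
  step 3: K

Answer: SAME — A ⇓ K, B ⇓ K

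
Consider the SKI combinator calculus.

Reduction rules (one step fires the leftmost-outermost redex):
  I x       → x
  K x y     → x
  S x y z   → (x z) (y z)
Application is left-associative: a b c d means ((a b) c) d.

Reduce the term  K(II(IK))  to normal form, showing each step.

Answer: normal form = KK  (in 3 steps)

Reduction:
  start: K(II(IK))
  [1] K(I(IK))
  [2] K(IK)
  [3] KK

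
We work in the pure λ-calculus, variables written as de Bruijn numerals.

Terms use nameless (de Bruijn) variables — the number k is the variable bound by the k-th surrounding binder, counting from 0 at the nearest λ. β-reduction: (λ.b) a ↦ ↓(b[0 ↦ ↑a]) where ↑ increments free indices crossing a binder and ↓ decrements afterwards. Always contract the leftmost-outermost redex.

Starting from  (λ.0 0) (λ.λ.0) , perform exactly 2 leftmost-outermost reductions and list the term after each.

  start: (λ.0 0) (λ.λ.0)
  →1  (λ.λ.0) (λ.λ.0)
  →2  λ.0

Answer: after 2 steps: λ.0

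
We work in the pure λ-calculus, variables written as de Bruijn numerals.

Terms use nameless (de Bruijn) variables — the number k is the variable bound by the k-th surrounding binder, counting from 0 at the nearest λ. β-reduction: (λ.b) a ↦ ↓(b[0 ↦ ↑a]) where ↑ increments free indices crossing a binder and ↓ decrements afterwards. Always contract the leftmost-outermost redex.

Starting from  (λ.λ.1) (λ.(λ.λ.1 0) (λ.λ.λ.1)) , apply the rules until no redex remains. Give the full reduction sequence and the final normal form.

  start: (λ.λ.1) (λ.(λ.λ.1 0) (λ.λ.λ.1))
  →1  λ.λ.(λ.λ.1 0) (λ.λ.λ.1)
  →2  λ.λ.λ.(λ.λ.λ.1) 0
  →3  λ.λ.λ.λ.λ.1

Answer: normal form = λ.λ.λ.λ.λ.1  (in 3 steps)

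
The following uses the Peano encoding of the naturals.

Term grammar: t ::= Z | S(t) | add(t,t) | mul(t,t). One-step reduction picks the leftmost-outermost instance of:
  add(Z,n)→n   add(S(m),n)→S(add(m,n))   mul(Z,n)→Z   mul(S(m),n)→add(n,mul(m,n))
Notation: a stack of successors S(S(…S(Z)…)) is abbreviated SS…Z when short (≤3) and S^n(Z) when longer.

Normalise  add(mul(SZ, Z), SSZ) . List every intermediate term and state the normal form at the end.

Answer: normal form = SSZ  (in 4 steps)

Working:
  start: add(mul(SZ, Z), SSZ)
  step 1: add(add(Z, mul(Z, Z)), SSZ)
  step 2: add(mul(Z, Z), SSZ)
  step 3: add(Z, SSZ)
  step 4: SSZ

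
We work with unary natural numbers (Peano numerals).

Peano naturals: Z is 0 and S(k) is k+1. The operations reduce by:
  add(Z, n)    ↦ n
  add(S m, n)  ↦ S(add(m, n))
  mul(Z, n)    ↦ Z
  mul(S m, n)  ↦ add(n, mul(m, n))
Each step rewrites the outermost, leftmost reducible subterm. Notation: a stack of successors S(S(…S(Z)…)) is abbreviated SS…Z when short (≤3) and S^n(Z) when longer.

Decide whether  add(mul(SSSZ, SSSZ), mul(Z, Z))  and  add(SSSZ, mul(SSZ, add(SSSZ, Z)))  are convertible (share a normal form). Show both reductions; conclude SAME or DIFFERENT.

Term A:
  start: add(mul(SSSZ, SSSZ), mul(Z, Z))
  [1] add(add(SSSZ, mul(SSZ, SSSZ)), mul(Z, Z))
  [2] add(S(add(SSZ, mul(SSZ, SSSZ))), mul(Z, Z))
  [3] S(add(add(SSZ, mul(SSZ, SSSZ)), mul(Z, Z)))
  [4] S(add(S(add(SZ, mul(SSZ, SSSZ))), mul(Z, Z)))
  [5] S(S(add(add(SZ, mul(SSZ, SSSZ)), mul(Z, Z))))
  [6] S(S(add(S(add(Z, mul(SSZ, SSSZ))), mul(Z, Z))))
  [7] S(S(S(add(add(Z, mul(SSZ, SSSZ)), mul(Z, Z)))))
  [8] S(S(S(add(mul(SSZ, SSSZ), mul(Z, Z)))))
  [9] S(S(S(add(add(SSSZ, mul(SZ, SSSZ)), mul(Z, Z)))))
  [10] S(S(S(add(S(add(SSZ, mul(SZ, SSSZ))), mul(Z, Z)))))
  [11] S(S(S(S(add(add(SSZ, mul(SZ, SSSZ)), mul(Z, Z))))))
  [12] S(S(S(S(add(S(add(SZ, mul(SZ, SSSZ))), mul(Z, Z))))))
  [13] S(S(S(S(S(add(add(SZ, mul(SZ, SSSZ)), mul(Z, Z)))))))
  [14] S(S(S(S(S(add(S(add(Z, mul(SZ, SSSZ))), mul(Z, Z)))))))
  [15] S(S(S(S(S(S(add(add(Z, mul(SZ, SSSZ)), mul(Z, Z))))))))
  [16] S(S(S(S(S(S(add(mul(SZ, SSSZ), mul(Z, Z))))))))
  [17] S(S(S(S(S(S(add(add(SSSZ, mul(Z, SSSZ)), mul(Z, Z))))))))
  [18] S(S(S(S(S(S(add(S(add(SSZ, mul(Z, SSSZ))), mul(Z, Z))))))))
  [19] S(S(S(S(S(S(S(add(add(SSZ, mul(Z, SSSZ)), mul(Z, Z)))))))))
  [20] S(S(S(S(S(S(S(add(S(add(SZ, mul(Z, SSSZ))), mul(Z, Z)))))))))
  [21] S(S(S(S(S(S(S(S(add(add(SZ, mul(Z, SSSZ)), mul(Z, Z))))))))))
  [22] S(S(S(S(S(S(S(S(add(S(add(Z, mul(Z, SSSZ))), mul(Z, Z))))))))))
  [23] S(S(S(S(S(S(S(S(S(add(add(Z, mul(Z, SSSZ)), mul(Z, Z)))))))))))
  [24] S(S(S(S(S(S(S(S(S(add(mul(Z, SSSZ), mul(Z, Z)))))))))))
  [25] S(S(S(S(S(S(S(S(S(add(Z, mul(Z, Z)))))))))))
  [26] S(S(S(S(S(S(S(S(S(mul(Z, Z))))))))))
  [27] S^9(Z)

Term B:
  start: add(SSSZ, mul(SSZ, add(SSSZ, Z)))
  [1] S(add(SSZ, mul(SSZ, add(SSSZ, Z))))
  [2] S(S(add(SZ, mul(SSZ, add(SSSZ, Z)))))
  [3] S(S(S(add(Z, mul(SSZ, add(SSSZ, Z))))))
  [4] S(S(S(mul(SSZ, add(SSSZ, Z)))))
  [5] S(S(S(add(add(SSSZ, Z), mul(SZ, add(SSSZ, Z))))))
  [6] S(S(S(add(S(add(SSZ, Z)), mul(SZ, add(SSSZ, Z))))))
  [7] S(S(S(S(add(add(SSZ, Z), mul(SZ, add(SSSZ, Z)))))))
  [8] S(S(S(S(add(S(add(SZ, Z)), mul(SZ, add(SSSZ, Z)))))))
  [9] S(S(S(S(S(add(add(SZ, Z), mul(SZ, add(SSSZ, Z))))))))
  [10] S(S(S(S(S(add(S(add(Z, Z)), mul(SZ, add(SSSZ, Z))))))))
  [11] S(S(S(S(S(S(add(add(Z, Z), mul(SZ, add(SSSZ, Z)))))))))
  [12] S(S(S(S(S(S(add(Z, mul(SZ, add(SSSZ, Z)))))))))
  [13] S(S(S(S(S(S(mul(SZ, add(SSSZ, Z))))))))
  [14] S(S(S(S(S(S(add(add(SSSZ, Z), mul(Z, add(SSSZ, Z)))))))))
  [15] S(S(S(S(S(S(add(S(add(SSZ, Z)), mul(Z, add(SSSZ, Z)))))))))
  [16] S(S(S(S(S(S(S(add(add(SSZ, Z), mul(Z, add(SSSZ, Z))))))))))
  [17] S(S(S(S(S(S(S(add(S(add(SZ, Z)), mul(Z, add(SSSZ, Z))))))))))
  [18] S(S(S(S(S(S(S(S(add(add(SZ, Z), mul(Z, add(SSSZ, Z)))))))))))
  [19] S(S(S(S(S(S(S(S(add(S(add(Z, Z)), mul(Z, add(SSSZ, Z)))))))))))
  [20] S(S(S(S(S(S(S(S(S(add(add(Z, Z), mul(Z, add(SSSZ, Z))))))))))))
  [21] S(S(S(S(S(S(S(S(S(add(Z, mul(Z, add(SSSZ, Z))))))))))))
  [22] S(S(S(S(S(S(S(S(S(mul(Z, add(SSSZ, Z)))))))))))
  [23] S^9(Z)

Answer: SAME — A ⇓ S^9(Z), B ⇓ S^9(Z)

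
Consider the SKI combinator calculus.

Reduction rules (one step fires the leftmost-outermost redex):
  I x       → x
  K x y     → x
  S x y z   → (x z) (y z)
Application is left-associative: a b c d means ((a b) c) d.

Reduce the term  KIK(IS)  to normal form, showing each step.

  start: KIK(IS)
  →1  I(IS)
  →2  IS
  →3  S

Answer: normal form = S  (in 3 steps)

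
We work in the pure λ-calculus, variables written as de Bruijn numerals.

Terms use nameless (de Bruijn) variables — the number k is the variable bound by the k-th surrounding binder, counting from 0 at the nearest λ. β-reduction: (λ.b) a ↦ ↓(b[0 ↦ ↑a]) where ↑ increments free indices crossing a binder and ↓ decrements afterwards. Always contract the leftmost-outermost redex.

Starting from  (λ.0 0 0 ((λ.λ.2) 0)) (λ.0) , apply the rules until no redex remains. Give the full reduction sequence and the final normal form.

  start: (λ.0 0 0 ((λ.λ.2) 0)) (λ.0)
  →1  (λ.0) (λ.0) (λ.0) ((λ.λ.λ.0) (λ.0))
  →2  (λ.0) (λ.0) ((λ.λ.λ.0) (λ.0))
  →3  (λ.0) ((λ.λ.λ.0) (λ.0))
  →4  (λ.λ.λ.0) (λ.0)
  →5  λ.λ.0

Answer: normal form = λ.λ.0  (in 5 steps)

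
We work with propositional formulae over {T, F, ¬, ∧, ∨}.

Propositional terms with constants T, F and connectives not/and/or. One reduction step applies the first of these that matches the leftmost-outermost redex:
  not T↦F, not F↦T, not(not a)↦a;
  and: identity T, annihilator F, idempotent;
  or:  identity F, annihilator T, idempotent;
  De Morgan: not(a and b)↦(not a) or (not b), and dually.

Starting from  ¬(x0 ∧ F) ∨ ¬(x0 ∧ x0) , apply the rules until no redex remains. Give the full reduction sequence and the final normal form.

  start: ¬(x0 ∧ F) ∨ ¬(x0 ∧ x0)
  →1  (¬x0 ∨ ¬F) ∨ ¬(x0 ∧ x0)
  →2  (¬x0 ∨ T) ∨ ¬(x0 ∧ x0)
  →3  T ∨ ¬(x0 ∧ x0)
  →4  T

Answer: normal form = T  (in 4 steps)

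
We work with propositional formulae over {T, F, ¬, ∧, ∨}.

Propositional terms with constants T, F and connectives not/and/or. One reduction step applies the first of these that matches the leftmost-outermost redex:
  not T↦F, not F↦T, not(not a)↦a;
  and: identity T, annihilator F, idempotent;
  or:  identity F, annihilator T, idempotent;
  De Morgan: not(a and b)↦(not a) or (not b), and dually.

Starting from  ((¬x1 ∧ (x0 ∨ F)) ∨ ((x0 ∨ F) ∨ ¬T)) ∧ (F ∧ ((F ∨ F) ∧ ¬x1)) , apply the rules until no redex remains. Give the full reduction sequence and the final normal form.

Answer: normal form = F  (in 6 steps)

Reduction:
  start: ((¬x1 ∧ (x0 ∨ F)) ∨ ((x0 ∨ F) ∨ ¬T)) ∧ (F ∧ ((F ∨ F) ∧ ¬x1))
  [1] ((¬x1 ∧ x0) ∨ ((x0 ∨ F) ∨ ¬T)) ∧ (F ∧ ((F ∨ F) ∧ ¬x1))
  [2] ((¬x1 ∧ x0) ∨ (x0 ∨ ¬T)) ∧ (F ∧ ((F ∨ F) ∧ ¬x1))
  [3] ((¬x1 ∧ x0) ∨ (x0 ∨ F)) ∧ (F ∧ ((F ∨ F) ∧ ¬x1))
  [4] ((¬x1 ∧ x0) ∨ x0) ∧ (F ∧ ((F ∨ F) ∧ ¬x1))
  [5] ((¬x1 ∧ x0) ∨ x0) ∧ F
  [6] F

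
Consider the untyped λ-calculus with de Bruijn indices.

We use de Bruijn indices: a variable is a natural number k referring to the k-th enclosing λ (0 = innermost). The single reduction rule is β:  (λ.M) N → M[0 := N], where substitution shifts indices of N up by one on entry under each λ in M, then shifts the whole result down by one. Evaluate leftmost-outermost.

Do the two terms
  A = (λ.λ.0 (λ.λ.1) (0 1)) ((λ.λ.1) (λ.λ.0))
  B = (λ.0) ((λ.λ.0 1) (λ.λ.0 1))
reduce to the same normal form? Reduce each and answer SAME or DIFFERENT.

Answer: DIFFERENT — A ⇓ λ.0 (λ.λ.1) (0 (λ.λ.λ.0)), B ⇓ λ.0 (λ.λ.0 1)

Derivation:
Term A:
  start: (λ.λ.0 (λ.λ.1) (0 1)) ((λ.λ.1) (λ.λ.0))
  →1  λ.0 (λ.λ.1) (0 ((λ.λ.1) (λ.λ.0)))
  →2  λ.0 (λ.λ.1) (0 (λ.λ.λ.0))

Term B:
  start: (λ.0) ((λ.λ.0 1) (λ.λ.0 1))
  →1  (λ.λ.0 1) (λ.λ.0 1)
  →2  λ.0 (λ.λ.0 1)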